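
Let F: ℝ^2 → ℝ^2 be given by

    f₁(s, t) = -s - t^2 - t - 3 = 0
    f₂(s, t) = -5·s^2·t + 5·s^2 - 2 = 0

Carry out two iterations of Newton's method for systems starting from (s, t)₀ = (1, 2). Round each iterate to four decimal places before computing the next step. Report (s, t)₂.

(-0.7619, -2.5775)

At (1, 2): F = (-10.0000, -7.0000).
Jacobian J = [[-1, -2·t - 1], [-10·s·t + 10·s, -5·s^2]].
At the point, J = [[-1.0000, -5.0000], [-10.0000, -5.0000]] (det J = -45.0000).
Solving J·Δ = −F gives Δ = (0.3333, -2.0667).
Then the next iterate is (s, t)₁ = (1.3333, -0.0667).
Round to (1.3333, -0.0667) and repeat: F = (-4.271049, 7.481304), J = [[-1.0000, -0.8666], [14.222311, -8.888444]].
Δ = (-2.0952, -2.5108), so (s, t)₂ = (-0.7619, -2.5775).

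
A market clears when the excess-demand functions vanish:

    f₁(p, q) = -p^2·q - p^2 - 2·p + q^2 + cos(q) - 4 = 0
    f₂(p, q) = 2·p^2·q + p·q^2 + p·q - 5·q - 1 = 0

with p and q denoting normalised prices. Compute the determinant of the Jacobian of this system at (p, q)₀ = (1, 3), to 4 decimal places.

J = [[-2·p·q - 2·p - 2, -p^2 + 2·q - sin(q)], [4·p·q + q^2 + q, 2·p^2 + 2·p·q + p - 5]].
At the point, J = [[-10.0000, 4.858880], [24.0000, 4.0000]].
det J = -156.6131.

-156.6131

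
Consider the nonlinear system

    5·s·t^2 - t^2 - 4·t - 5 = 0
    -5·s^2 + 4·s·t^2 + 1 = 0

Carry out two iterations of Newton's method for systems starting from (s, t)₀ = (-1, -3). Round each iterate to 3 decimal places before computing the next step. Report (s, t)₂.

(-0.580, -1.027)

At (-1, -3): F = (-47.000, -40.000).
Jacobian J = [[5·t^2, 10·s·t - 2·t - 4], [-10·s + 4·t^2, 8·s·t]].
At the point, J = [[45.000, 32.000], [46.000, 24.000]] (det J = -392.000).
Solving J·Δ = −F gives Δ = (0.388, 0.923).
Then the next iterate is (s, t)₁ = (-0.612, -2.077).
Round to (-0.612, -2.077) and repeat: F = (-14.20655, -11.43322), J = [[21.56965, 12.86524], [23.37572, 10.16899]].
Δ = (0.032, 1.050), so (s, t)₂ = (-0.580, -1.027).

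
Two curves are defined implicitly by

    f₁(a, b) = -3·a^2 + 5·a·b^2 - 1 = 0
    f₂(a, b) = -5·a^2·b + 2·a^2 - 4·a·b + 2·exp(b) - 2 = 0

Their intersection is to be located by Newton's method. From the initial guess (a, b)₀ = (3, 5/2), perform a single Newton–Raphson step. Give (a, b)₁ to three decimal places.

At (3, 5/2): F = (65.750, -102.13501).
Jacobian J = [[-6·a + 5·b^2, 10·a·b], [-10·a·b + 4·a - 4·b, -5·a^2 - 4·a + 2·exp(b)]].
At the point, J = [[13.250, 75.000], [-73.000, -32.63501]] (det J = 5042.58609).
Solving J·Δ = −F gives Δ = (-1.094, -0.683).
Then the next iterate is (a, b)₁ = (1.906, 1.817).

(1.906, 1.817)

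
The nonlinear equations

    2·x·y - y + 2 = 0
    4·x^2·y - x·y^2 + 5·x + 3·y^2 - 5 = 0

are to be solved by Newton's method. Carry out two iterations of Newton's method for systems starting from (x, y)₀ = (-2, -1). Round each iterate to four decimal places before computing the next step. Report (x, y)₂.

(0.4667, 0.6667)

At (-2, -1): F = (7.0000, -26.0000).
Jacobian J = [[2·y, 2·x - 1], [8·x·y - y^2 + 5, 4·x^2 - 2·x·y + 6·y]].
At the point, J = [[-2.0000, -5.0000], [20.0000, 6.0000]] (det J = 88.0000).
Solving J·Δ = −F gives Δ = (1.0000, 1.0000).
Then the next iterate is (x, y)₁ = (-1.0000, 0.0000).
Round to (-1.0000, 0.0000) and repeat: F = (2.0000, -10.0000), J = [[0.0000, -3.0000], [5.0000, 4.0000]].
Δ = (1.4667, 0.6667), so (x, y)₂ = (0.4667, 0.6667).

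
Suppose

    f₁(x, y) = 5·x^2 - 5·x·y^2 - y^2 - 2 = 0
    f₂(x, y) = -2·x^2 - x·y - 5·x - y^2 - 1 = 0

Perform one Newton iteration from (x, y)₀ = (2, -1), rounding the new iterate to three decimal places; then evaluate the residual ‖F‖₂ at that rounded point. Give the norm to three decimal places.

4.078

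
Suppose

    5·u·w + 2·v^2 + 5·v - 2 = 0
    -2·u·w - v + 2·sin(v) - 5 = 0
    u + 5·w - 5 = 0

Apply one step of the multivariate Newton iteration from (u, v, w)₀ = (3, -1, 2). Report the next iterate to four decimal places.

At (3, -1, 2): F = (25.0000, -17.682942, 8.0000).
Jacobian J = [[5·w, 4·v + 5, 5·u], [-2·w, 2·cos(v) - 1, -2·u], [1, 0, 5]].
At the point, J = [[10.0000, 1.0000, 15.0000], [-4.0000, 0.080605, -6.0000], [1.0000, 0.0000, 5.0000]] (det J = 16.821161).
Solving J·Δ = −F gives Δ = (-2.4266, 15.9860, -1.1147).
Then the next iterate is (u, v, w)₁ = (0.5734, 14.9860, 0.8853).

(0.5734, 14.9860, 0.8853)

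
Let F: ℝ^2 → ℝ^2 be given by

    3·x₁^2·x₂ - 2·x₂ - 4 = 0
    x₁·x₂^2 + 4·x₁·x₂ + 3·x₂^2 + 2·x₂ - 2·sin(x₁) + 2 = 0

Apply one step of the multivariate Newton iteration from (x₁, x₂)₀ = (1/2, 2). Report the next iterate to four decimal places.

At (1/2, 2): F = (-6.5000, 23.041149).
Jacobian J = [[6·x₁·x₂, 3·x₁^2 - 2], [x₂^2 + 4·x₂ - 2·cos(x₁), 2·x₁·x₂ + 4·x₁ + 6·x₂ + 2]].
At the point, J = [[6.0000, -1.2500], [10.244835, 18.0000]] (det J = 120.806044).
Solving J·Δ = −F gives Δ = (0.7301, -1.6956).
Then the next iterate is (x₁, x₂)₁ = (1.2301, 0.3044).

(1.2301, 0.3044)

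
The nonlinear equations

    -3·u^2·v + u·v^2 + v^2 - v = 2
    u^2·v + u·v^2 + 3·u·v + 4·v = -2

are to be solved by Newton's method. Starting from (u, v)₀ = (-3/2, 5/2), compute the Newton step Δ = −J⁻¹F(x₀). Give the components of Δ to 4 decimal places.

At (-3/2, 5/2): F = (-24.5000, -3.0000).
Jacobian J = [[-6·u·v + v^2, -3·u^2 + 2·u·v + 2·v - 1], [2·u·v + v^2 + 3·v, u^2 + 2·u·v + 3·u + 4]].
At the point, J = [[28.7500, -10.2500], [6.2500, -5.7500]] (det J = -101.2500).
Solving J·Δ = −F gives Δ = (1.0877, 0.6605).

(1.0877, 0.6605)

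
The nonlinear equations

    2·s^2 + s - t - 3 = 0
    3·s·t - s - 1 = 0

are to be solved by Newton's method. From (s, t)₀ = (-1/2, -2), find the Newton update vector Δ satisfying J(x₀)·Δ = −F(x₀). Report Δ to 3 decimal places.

(0.727, -1.727)

At (-1/2, -2): F = (-1.000, 2.500).
Jacobian J = [[4·s + 1, -1], [3·t - 1, 3·s]].
At the point, J = [[-1.000, -1.000], [-7.000, -1.500]] (det J = -5.500).
Solving J·Δ = −F gives Δ = (0.727, -1.727).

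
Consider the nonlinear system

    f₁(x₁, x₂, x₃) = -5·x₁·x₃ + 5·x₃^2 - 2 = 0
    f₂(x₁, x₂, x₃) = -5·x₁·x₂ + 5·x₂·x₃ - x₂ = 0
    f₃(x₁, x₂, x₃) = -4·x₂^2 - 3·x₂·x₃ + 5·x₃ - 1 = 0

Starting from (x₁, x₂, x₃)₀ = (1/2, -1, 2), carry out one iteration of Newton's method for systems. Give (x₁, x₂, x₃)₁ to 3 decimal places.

(-1.012, -0.073, 0.393)

At (1/2, -1, 2): F = (13.000, -6.500, 11.000).
Jacobian J = [[-5·x₃, 0, -5·x₁ + 10·x₃], [-5·x₂, -5·x₁ + 5·x₃ - 1, 5·x₂], [0, -8·x₂ - 3·x₃, -3·x₂ + 5]].
At the point, J = [[-10.000, 0.000, 17.500], [5.000, 6.500, -5.000], [0.000, 2.000, 8.000]] (det J = -445.000).
Solving J·Δ = −F gives Δ = (-1.512, 0.927, -1.607).
Then the next iterate is (x₁, x₂, x₃)₁ = (-1.012, -0.073, 0.393).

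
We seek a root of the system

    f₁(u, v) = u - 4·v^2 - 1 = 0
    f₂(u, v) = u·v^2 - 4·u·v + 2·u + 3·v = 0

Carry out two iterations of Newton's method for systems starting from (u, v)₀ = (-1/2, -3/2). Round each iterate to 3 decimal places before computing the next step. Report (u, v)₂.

At (-1/2, -3/2): F = (-10.500, -9.625).
Jacobian J = [[1, -8·v], [v^2 - 4·v + 2, 2·u·v - 4·u + 3]].
At the point, J = [[1.000, 12.000], [10.250, 6.500]] (det J = -116.500).
Solving J·Δ = −F gives Δ = (0.406, 0.841).
Then the next iterate is (u, v)₁ = (-0.094, -0.659).
Round to (-0.094, -0.659) and repeat: F = (-2.83112, -2.45361), J = [[1.000, 5.272], [5.07028, 3.49989]].
Δ = (0.130, 0.512), so (u, v)₂ = (0.036, -0.147).

(0.036, -0.147)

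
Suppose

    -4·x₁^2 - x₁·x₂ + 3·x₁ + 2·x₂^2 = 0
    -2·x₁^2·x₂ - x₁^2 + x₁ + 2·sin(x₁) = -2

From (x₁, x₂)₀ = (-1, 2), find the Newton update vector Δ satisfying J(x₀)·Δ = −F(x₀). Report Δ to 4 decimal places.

At (-1, 2): F = (3.0000, -5.682942).
Jacobian J = [[-8·x₁ - x₂ + 3, -x₁ + 4·x₂], [-4·x₁·x₂ - 2·x₁ + 2·cos(x₁) + 1, -2·x₁^2]].
At the point, J = [[9.0000, 9.0000], [12.080605, -2.0000]] (det J = -126.725442).
Solving J·Δ = −F gives Δ = (0.3563, -0.6896).

(0.3563, -0.6896)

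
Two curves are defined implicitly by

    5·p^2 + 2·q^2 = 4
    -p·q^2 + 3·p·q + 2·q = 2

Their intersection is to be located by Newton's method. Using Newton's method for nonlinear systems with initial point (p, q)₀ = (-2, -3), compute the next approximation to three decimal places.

At (-2, -3): F = (34.000, 28.000).
Jacobian J = [[10·p, 4·q], [-q^2 + 3·q, -2·p·q + 3·p + 2]].
At the point, J = [[-20.000, -12.000], [-18.000, -16.000]] (det J = 104.000).
Solving J·Δ = −F gives Δ = (2.000, -0.500).
Then the next iterate is (p, q)₁ = (0.000, -3.500).

(0.000, -3.500)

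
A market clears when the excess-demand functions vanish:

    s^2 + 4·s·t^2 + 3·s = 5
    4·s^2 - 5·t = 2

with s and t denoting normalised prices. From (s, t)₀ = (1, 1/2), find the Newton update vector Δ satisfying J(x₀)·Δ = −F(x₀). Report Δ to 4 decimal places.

(0.0323, -0.0484)

At (1, 1/2): F = (0.0000, -0.5000).
Jacobian J = [[2·s + 4·t^2 + 3, 8·s·t], [8·s, -5]].
At the point, J = [[6.0000, 4.0000], [8.0000, -5.0000]] (det J = -62.0000).
Solving J·Δ = −F gives Δ = (0.0323, -0.0484).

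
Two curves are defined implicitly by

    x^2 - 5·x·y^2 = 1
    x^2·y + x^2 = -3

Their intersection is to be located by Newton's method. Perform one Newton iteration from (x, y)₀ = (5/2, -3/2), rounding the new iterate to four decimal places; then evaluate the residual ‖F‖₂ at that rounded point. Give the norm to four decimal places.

24.9468

At (5/2, -3/2): F = (-22.8750, -0.1250).
Jacobian J = [[2·x - 5·y^2, -10·x·y], [2·x·y + 2·x, x^2]].
At the point, J = [[-6.2500, 37.5000], [-2.5000, 6.2500]] (det J = 54.6875).
Solving J·Δ = −F gives Δ = (2.5286, 1.0314).
Then the next iterate is (x, y)₁ = (5.0286, -0.4686).
Re-evaluating at (5.0286, -0.4686): F = (18.765768, 16.437415), so ‖F‖₂ = 24.9468.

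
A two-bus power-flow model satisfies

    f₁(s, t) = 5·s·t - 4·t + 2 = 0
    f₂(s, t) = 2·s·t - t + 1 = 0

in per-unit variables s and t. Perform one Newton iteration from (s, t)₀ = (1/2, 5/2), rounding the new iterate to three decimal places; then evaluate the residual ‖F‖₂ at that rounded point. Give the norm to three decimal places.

3.051

At (1/2, 5/2): F = (-1.750, 1.000).
Jacobian J = [[5·t, 5·s - 4], [2·t, 2·s - 1]].
At the point, J = [[12.500, -1.500], [5.000, 0.000]] (det J = 7.500).
Solving J·Δ = −F gives Δ = (-0.200, -2.833).
Then the next iterate is (s, t)₁ = (0.300, -0.333).
Re-evaluating at (0.300, -0.333): F = (2.83250, 1.13320), so ‖F‖₂ = 3.051.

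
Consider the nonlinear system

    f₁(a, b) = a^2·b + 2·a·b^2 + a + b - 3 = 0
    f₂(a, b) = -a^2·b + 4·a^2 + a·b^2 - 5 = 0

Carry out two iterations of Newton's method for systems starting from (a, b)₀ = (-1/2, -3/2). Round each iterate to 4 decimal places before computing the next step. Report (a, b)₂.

(-0.6067, -0.5818)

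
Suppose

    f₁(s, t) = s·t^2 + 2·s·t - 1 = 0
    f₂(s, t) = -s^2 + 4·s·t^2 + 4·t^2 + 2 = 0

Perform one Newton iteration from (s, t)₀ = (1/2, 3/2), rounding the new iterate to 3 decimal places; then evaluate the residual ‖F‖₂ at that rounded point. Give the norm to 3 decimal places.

3.948

At (1/2, 3/2): F = (1.625, 15.250).
Jacobian J = [[t^2 + 2·t, 2·s·t + 2·s], [-2·s + 4·t^2, 8·s·t + 8·t]].
At the point, J = [[5.250, 2.500], [8.000, 18.000]] (det J = 74.500).
Solving J·Δ = −F gives Δ = (0.119, -0.900).
Then the next iterate is (s, t)₁ = (0.619, 0.600).
Re-evaluating at (0.619, 0.600): F = (-0.03436, 3.94820), so ‖F‖₂ = 3.948.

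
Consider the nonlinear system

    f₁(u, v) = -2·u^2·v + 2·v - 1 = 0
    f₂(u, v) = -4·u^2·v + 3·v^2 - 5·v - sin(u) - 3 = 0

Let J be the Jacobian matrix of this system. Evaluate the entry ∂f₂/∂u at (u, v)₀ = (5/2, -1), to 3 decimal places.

20.801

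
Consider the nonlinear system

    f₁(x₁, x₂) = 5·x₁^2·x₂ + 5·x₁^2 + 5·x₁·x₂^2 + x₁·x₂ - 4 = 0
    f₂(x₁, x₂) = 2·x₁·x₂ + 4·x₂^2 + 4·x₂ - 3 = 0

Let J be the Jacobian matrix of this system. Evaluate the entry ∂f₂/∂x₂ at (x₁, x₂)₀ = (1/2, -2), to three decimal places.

-11.000

∂f₂/∂x₂ = 2·x₁ + 8·x₂ + 4.
At (1/2, -2) this is -11.000.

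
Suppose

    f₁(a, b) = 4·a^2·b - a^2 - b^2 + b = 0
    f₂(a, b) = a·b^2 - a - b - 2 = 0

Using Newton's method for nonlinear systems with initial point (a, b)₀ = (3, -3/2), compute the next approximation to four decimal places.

(1.5473, -1.3566)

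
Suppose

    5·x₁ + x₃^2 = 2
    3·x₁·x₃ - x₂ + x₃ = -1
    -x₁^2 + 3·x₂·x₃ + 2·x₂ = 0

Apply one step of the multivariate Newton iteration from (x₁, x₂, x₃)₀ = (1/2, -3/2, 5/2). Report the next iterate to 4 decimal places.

At (1/2, -3/2, 5/2): F = (6.7500, 8.7500, -14.5000).
Jacobian J = [[5, 0, 2·x₃], [3·x₃, -1, 3·x₁ + 1], [-2·x₁, 3·x₃ + 2, 3·x₂]].
At the point, J = [[5.0000, 0.0000, 5.0000], [7.5000, -1.0000, 2.5000], [-1.0000, 9.5000, -4.5000]] (det J = 255.0000).
Solving J·Δ = −F gives Δ = (-0.8360, 1.1949, -0.5140).
Then the next iterate is (x₁, x₂, x₃)₁ = (-0.3360, -0.3051, 1.9860).

(-0.3360, -0.3051, 1.9860)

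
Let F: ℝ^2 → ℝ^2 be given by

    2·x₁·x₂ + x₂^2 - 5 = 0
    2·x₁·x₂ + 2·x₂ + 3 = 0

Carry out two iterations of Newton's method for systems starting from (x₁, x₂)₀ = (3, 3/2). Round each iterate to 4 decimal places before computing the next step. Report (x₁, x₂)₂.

At (3, 3/2): F = (6.2500, 15.0000).
Jacobian J = [[2·x₂, 2·x₁ + 2·x₂], [2·x₂, 2·x₁ + 2]].
At the point, J = [[3.0000, 9.0000], [3.0000, 8.0000]] (det J = -3.0000).
Solving J·Δ = −F gives Δ = (-28.3333, 8.7500).
Then the next iterate is (x₁, x₂)₁ = (-25.3333, 10.2500).
Round to (-25.3333, 10.2500) and repeat: F = (-419.270150, -495.832650), J = [[20.5000, -30.1666], [20.5000, -48.6666]].
Δ = (14.3622, -4.1385), so (x₁, x₂)₂ = (-10.9711, 6.1115).

(-10.9711, 6.1115)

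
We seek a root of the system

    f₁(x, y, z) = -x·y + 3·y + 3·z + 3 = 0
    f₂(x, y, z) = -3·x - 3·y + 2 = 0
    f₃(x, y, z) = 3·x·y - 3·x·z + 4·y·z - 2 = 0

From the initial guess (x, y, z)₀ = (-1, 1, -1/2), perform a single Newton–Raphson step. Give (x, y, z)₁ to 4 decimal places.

(0.4593, 0.2073, -0.7900)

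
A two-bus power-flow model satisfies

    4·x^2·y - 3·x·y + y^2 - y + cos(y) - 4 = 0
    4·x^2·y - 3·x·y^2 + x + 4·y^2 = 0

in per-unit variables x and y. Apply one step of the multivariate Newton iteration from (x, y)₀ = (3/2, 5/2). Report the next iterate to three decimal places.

(3.495, -4.471)

At (3/2, 5/2): F = (10.19886, 20.875).
Jacobian J = [[8·x·y - 3·y, 4·x^2 - 3·x + 2·y - sin(y) - 1], [8·x·y - 3·y^2 + 1, 4·x^2 - 6·x·y + 8·y]].
At the point, J = [[22.500, 7.90153], [12.250, 6.500]] (det J = 49.45628).
Solving J·Δ = −F gives Δ = (1.995, -6.971).
Then the next iterate is (x, y)₁ = (3.495, -4.471).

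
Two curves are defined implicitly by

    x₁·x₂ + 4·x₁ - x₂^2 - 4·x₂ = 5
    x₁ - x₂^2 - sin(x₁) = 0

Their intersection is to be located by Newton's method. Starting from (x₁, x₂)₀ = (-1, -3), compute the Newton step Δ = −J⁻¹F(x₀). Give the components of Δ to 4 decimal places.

At (-1, -3): F = (-3.0000, -9.158529).
Jacobian J = [[x₂ + 4, x₁ - 2·x₂ - 4], [-cos(x₁) + 1, -2·x₂]].
At the point, J = [[1.0000, 1.0000], [0.459698, 6.0000]] (det J = 5.540302).
Solving J·Δ = −F gives Δ = (1.5958, 1.4042).

(1.5958, 1.4042)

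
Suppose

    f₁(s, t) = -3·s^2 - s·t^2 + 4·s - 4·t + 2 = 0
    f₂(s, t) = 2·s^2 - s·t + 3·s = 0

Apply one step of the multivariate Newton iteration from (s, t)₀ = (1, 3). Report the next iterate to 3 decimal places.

(0.255, 2.020)

At (1, 3): F = (-18.000, 2.000).
Jacobian J = [[-6·s - t^2 + 4, -2·s·t - 4], [4·s - t + 3, -s]].
At the point, J = [[-11.000, -10.000], [4.000, -1.000]] (det J = 51.000).
Solving J·Δ = −F gives Δ = (-0.745, -0.980).
Then the next iterate is (s, t)₁ = (0.255, 2.020).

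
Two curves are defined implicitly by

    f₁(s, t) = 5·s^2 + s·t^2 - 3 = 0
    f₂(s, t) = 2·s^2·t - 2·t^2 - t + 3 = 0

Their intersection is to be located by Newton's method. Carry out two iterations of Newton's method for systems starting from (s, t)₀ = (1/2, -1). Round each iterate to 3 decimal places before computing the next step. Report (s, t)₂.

(0.629, -1.281)

At (1/2, -1): F = (-1.250, 1.500).
Jacobian J = [[10·s + t^2, 2·s·t], [4·s·t, 2·s^2 - 4·t - 1]].
At the point, J = [[6.000, -1.000], [-2.000, 3.500]] (det J = 19.000).
Solving J·Δ = −F gives Δ = (0.151, -0.342).
Then the next iterate is (s, t)₁ = (0.651, -1.342).
Round to (0.651, -1.342) and repeat: F = (0.29143, -0.39741), J = [[8.31096, -1.74728], [-3.49457, 5.21560]].
Δ = (-0.022, 0.061), so (s, t)₂ = (0.629, -1.281).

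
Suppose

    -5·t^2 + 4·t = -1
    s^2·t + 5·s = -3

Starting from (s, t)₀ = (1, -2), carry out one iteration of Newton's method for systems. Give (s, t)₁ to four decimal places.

(-6.1250, -0.8750)

At (1, -2): F = (-27.0000, 6.0000).
Jacobian J = [[0, -10·t + 4], [2·s·t + 5, s^2]].
At the point, J = [[0.0000, 24.0000], [1.0000, 1.0000]] (det J = -24.0000).
Solving J·Δ = −F gives Δ = (-7.1250, 1.1250).
Then the next iterate is (s, t)₁ = (-6.1250, -0.8750).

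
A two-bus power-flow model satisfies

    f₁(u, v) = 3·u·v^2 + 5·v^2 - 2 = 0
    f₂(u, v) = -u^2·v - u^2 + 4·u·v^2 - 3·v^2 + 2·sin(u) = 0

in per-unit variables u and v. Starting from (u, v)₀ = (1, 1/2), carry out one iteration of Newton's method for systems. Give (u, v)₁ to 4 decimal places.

(1.4709, 0.4559)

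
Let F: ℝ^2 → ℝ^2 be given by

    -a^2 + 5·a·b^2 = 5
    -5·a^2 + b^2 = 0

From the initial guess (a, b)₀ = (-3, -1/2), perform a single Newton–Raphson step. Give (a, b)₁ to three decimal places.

At (-3, -1/2): F = (-17.750, -44.750).
Jacobian J = [[-2·a + 5·b^2, 10·a·b], [-10·a, 2·b]].
At the point, J = [[7.250, 15.000], [30.000, -1.000]] (det J = -457.250).
Solving J·Δ = −F gives Δ = (1.507, 0.455).
Then the next iterate is (a, b)₁ = (-1.493, -0.045).

(-1.493, -0.045)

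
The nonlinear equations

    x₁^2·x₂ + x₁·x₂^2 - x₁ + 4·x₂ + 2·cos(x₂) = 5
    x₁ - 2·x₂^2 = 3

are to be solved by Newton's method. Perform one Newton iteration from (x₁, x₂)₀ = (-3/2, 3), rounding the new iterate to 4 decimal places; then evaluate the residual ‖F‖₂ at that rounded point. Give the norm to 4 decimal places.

17.3250

At (-3/2, 3): F = (-0.229985, -22.5000).
Jacobian J = [[2·x₁·x₂ + x₂^2 - 1, x₁^2 + 2·x₁·x₂ - 2·sin(x₂) + 4], [1, -4·x₂]].
At the point, J = [[-1.0000, -3.032240], [1.0000, -12.0000]] (det J = 15.032240).
Solving J·Δ = −F gives Δ = (4.3550, -1.5121).
Then the next iterate is (x₁, x₂)₁ = (2.8550, 1.4879).
Re-evaluating at (2.8550, 1.4879): F = (16.710644, -4.572693), so ‖F‖₂ = 17.3250.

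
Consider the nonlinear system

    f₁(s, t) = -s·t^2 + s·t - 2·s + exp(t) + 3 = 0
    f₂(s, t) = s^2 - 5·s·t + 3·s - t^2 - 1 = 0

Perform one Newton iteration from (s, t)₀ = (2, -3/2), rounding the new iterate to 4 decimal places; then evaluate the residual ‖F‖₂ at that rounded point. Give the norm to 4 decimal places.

At (2, -3/2): F = (-8.276870, 21.7500).
Jacobian J = [[-t^2 + t - 2, -2·s·t + s + exp(t)], [2·s - 5·t + 3, -5·s - 2·t]].
At the point, J = [[-5.7500, 8.223130], [14.5000, -7.0000]] (det J = -78.985387).
Solving J·Δ = −F gives Δ = (-1.5309, -0.0639).
Then the next iterate is (s, t)₁ = (0.4691, -1.5639).
Re-evaluating at (0.4691, -1.5639): F = (0.390176, 1.849699), so ‖F‖₂ = 1.8904.

1.8904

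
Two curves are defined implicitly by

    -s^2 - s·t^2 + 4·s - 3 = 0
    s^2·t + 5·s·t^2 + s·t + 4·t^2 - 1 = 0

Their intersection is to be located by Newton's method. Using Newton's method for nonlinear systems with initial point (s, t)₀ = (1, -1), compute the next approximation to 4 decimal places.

At (1, -1): F = (-1.0000, 6.0000).
Jacobian J = [[-2·s - t^2 + 4, -2·s·t], [2·s·t + 5·t^2 + t, s^2 + 10·s·t + s + 8·t]].
At the point, J = [[1.0000, 2.0000], [2.0000, -16.0000]] (det J = -20.0000).
Solving J·Δ = −F gives Δ = (0.2000, 0.4000).
Then the next iterate is (s, t)₁ = (1.2000, -0.6000).

(1.2000, -0.6000)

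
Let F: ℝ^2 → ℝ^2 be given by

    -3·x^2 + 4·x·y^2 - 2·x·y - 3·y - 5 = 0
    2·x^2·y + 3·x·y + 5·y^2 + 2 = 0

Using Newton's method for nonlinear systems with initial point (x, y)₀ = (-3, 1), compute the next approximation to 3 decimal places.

(-0.681, 1.257)

At (-3, 1): F = (-41.000, 16.000).
Jacobian J = [[-6·x + 4·y^2 - 2·y, 8·x·y - 2·x - 3], [4·x·y + 3·y, 2·x^2 + 3·x + 10·y]].
At the point, J = [[20.000, -21.000], [-9.000, 19.000]] (det J = 191.000).
Solving J·Δ = −F gives Δ = (2.319, 0.257).
Then the next iterate is (x, y)₁ = (-0.681, 1.257).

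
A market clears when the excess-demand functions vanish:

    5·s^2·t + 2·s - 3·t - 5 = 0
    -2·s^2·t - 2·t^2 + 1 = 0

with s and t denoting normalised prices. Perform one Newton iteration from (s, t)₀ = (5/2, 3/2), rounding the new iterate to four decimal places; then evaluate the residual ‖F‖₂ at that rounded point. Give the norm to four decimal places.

12.2965

At (5/2, 3/2): F = (42.3750, -22.2500).
Jacobian J = [[10·s·t + 2, 5·s^2 - 3], [-4·s·t, -2·s^2 - 4·t]].
At the point, J = [[39.5000, 28.2500], [-15.0000, -18.5000]] (det J = -307.0000).
Solving J·Δ = −F gives Δ = (-0.5061, -0.7923).
Then the next iterate is (s, t)₁ = (1.9939, 0.7077).
Re-evaluating at (1.9939, 0.7077): F = (10.932492, -5.628795), so ‖F‖₂ = 12.2965.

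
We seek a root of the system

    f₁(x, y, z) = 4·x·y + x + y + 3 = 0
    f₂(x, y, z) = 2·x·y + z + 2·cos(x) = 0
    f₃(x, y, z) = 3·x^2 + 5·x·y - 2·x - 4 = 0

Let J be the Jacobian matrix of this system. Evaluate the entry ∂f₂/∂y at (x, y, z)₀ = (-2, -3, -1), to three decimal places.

-4.000

∂f₂/∂y = 2·x.
At (-2, -3, -1) this is -4.000.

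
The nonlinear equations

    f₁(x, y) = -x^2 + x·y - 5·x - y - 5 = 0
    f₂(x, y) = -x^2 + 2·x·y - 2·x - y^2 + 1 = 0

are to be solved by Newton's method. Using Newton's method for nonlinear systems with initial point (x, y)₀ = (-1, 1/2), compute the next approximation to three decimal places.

(-1.789, 0.487)

At (-1, 1/2): F = (-2.000, 0.750).
Jacobian J = [[-2·x + y - 5, x - 1], [-2·x + 2·y - 2, 2·x - 2·y]].
At the point, J = [[-2.500, -2.000], [1.000, -3.000]] (det J = 9.500).
Solving J·Δ = −F gives Δ = (-0.789, -0.013).
Then the next iterate is (x, y)₁ = (-1.789, 0.487).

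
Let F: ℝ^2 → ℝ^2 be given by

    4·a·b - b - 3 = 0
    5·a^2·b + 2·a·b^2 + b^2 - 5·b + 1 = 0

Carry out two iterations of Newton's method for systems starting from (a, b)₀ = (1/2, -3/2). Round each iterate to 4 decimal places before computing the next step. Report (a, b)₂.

At (1/2, -3/2): F = (-4.5000, 11.1250).
Jacobian J = [[4·b, 4·a - 1], [10·a·b + 2·b^2, 5·a^2 + 4·a·b + 2·b - 5]].
At the point, J = [[-6.0000, 1.0000], [-3.0000, -9.7500]] (det J = 61.5000).
Solving J·Δ = −F gives Δ = (-0.5325, 1.3049).
Then the next iterate is (a, b)₁ = (-0.0325, -0.1951).
Round to (-0.0325, -0.1951) and repeat: F = (-2.779537, 2.010059), J = [[-0.7804, -1.1300], [0.139536, -5.359556]].
Δ = (-3.9556, 0.2721), so (a, b)₂ = (-3.9881, 0.0770).

(-3.9881, 0.0770)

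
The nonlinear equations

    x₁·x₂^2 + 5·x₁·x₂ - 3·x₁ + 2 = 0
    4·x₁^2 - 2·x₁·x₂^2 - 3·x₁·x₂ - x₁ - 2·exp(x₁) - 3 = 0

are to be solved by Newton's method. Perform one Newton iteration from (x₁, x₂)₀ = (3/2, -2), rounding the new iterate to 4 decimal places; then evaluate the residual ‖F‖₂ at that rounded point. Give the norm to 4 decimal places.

At (3/2, -2): F = (-11.5000, -7.463378).
Jacobian J = [[x₂^2 + 5·x₂ - 3, 2·x₁·x₂ + 5·x₁], [8·x₁ - 2·x₂^2 - 3·x₂ - 2·exp(x₁) - 1, -4·x₁·x₂ - 3·x₁]].
At the point, J = [[-9.0000, 1.5000], [0.036622, 7.5000]] (det J = -67.554933).
Solving J·Δ = −F gives Δ = (-1.1110, 1.0005).
Then the next iterate is (x₁, x₂)₁ = (0.3890, -0.9995).
Re-evaluating at (0.3890, -0.9995): F = (-0.722416, -5.345531), so ‖F‖₂ = 5.3941.

5.3941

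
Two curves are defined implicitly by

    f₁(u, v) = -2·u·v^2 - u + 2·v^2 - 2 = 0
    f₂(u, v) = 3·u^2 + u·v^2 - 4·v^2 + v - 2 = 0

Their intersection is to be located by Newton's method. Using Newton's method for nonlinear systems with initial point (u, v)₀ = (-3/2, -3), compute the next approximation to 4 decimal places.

(-1.3754, -1.5956)

At (-3/2, -3): F = (44.5000, -47.7500).
Jacobian J = [[-2·v^2 - 1, -4·u·v + 4·v], [6·u + v^2, 2·u·v - 8·v + 1]].
At the point, J = [[-19.0000, -30.0000], [0.0000, 34.0000]] (det J = -646.0000).
Solving J·Δ = −F gives Δ = (0.1246, 1.4044).
Then the next iterate is (u, v)₁ = (-1.3754, -1.5956).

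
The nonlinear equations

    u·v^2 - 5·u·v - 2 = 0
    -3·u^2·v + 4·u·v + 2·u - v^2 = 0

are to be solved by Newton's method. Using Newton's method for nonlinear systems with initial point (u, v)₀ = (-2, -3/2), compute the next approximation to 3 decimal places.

(-1.922, -0.204)

At (-2, -3/2): F = (-21.500, 23.750).
Jacobian J = [[v^2 - 5·v, 2·u·v - 5·u], [-6·u·v + 4·v + 2, -3·u^2 + 4·u - 2·v]].
At the point, J = [[9.750, 16.000], [-22.000, -17.000]] (det J = 186.250).
Solving J·Δ = −F gives Δ = (0.078, 1.296).
Then the next iterate is (u, v)₁ = (-1.922, -0.204).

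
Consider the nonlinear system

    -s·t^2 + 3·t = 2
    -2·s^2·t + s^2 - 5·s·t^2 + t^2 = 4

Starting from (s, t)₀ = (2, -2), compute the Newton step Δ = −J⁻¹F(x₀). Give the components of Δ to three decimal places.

At (2, -2): F = (-16.000, -20.000).
Jacobian J = [[-t^2, -2·s·t + 3], [-4·s·t + 2·s - 5·t^2, -2·s^2 - 10·s·t + 2·t]].
At the point, J = [[-4.000, 11.000], [0.000, 28.000]] (det J = -112.000).
Solving J·Δ = −F gives Δ = (-2.036, 0.714).

(-2.036, 0.714)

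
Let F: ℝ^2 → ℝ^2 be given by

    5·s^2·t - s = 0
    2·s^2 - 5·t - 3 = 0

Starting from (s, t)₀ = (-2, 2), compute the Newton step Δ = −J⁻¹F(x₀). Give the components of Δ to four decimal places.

(0.3014, -1.4822)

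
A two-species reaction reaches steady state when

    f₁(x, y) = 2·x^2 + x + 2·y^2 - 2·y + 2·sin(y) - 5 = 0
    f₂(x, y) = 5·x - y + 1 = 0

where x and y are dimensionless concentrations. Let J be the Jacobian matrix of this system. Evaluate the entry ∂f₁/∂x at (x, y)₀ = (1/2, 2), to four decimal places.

∂f₁/∂x = 4·x + 1.
At (1/2, 2) this is 3.0000.

3.0000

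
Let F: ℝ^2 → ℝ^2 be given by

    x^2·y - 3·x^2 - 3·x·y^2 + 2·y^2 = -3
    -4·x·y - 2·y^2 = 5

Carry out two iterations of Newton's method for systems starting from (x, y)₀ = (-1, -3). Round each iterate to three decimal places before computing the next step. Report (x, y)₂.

(1.610, -2.007)

At (-1, -3): F = (42.000, -35.000).
Jacobian J = [[2·x·y - 6·x - 3·y^2, x^2 - 6·x·y + 4·y], [-4·y, -4·x - 4·y]].
At the point, J = [[-15.000, -29.000], [12.000, 16.000]] (det J = 108.000).
Solving J·Δ = −F gives Δ = (3.176, -0.194).
Then the next iterate is (x, y)₁ = (2.176, -3.194).
Round to (2.176, -3.194) and repeat: F = (-72.52145, 2.39730), J = [[-57.56120, 33.65984], [12.776, 4.072]].
Δ = (-0.566, 1.187), so (x, y)₂ = (1.610, -2.007).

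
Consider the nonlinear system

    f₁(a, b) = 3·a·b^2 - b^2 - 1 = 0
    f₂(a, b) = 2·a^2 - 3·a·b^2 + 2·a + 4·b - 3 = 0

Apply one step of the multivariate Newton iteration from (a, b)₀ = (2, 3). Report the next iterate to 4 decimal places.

At (2, 3): F = (44.0000, -33.0000).
Jacobian J = [[3·b^2, 6·a·b - 2·b], [4·a - 3·b^2 + 2, -6·a·b + 4]].
At the point, J = [[27.0000, 30.0000], [-17.0000, -32.0000]] (det J = -354.0000).
Solving J·Δ = −F gives Δ = (-1.1808, -0.4040).
Then the next iterate is (a, b)₁ = (0.8192, 2.5960).

(0.8192, 2.5960)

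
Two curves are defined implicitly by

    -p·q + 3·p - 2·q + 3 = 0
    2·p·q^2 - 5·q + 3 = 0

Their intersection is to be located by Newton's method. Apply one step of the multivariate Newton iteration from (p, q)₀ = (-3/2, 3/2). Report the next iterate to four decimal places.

At (-3/2, 3/2): F = (-2.2500, -11.2500).
Jacobian J = [[-q + 3, -p - 2], [2·q^2, 4·p·q - 5]].
At the point, J = [[1.5000, -0.5000], [4.5000, -14.0000]] (det J = -18.7500).
Solving J·Δ = −F gives Δ = (1.3800, -0.3600).
Then the next iterate is (p, q)₁ = (-0.1200, 1.1400).

(-0.1200, 1.1400)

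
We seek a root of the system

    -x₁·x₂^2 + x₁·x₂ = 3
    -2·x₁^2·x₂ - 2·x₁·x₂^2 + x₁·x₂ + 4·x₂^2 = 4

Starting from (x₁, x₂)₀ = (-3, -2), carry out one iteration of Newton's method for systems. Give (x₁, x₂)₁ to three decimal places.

(-1.229, -1.708)

At (-3, -2): F = (15.000, 78.000).
Jacobian J = [[-x₂^2 + x₂, -2·x₁·x₂ + x₁], [-4·x₁·x₂ - 2·x₂^2 + x₂, -2·x₁^2 - 4·x₁·x₂ + x₁ + 8·x₂]].
At the point, J = [[-6.000, -15.000], [-34.000, -61.000]] (det J = -144.000).
Solving J·Δ = −F gives Δ = (1.771, 0.292).
Then the next iterate is (x₁, x₂)₁ = (-1.229, -1.708).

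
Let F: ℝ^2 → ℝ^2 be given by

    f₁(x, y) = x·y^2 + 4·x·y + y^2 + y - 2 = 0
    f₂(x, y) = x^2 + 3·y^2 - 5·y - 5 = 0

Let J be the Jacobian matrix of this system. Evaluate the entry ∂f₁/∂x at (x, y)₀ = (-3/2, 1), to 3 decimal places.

∂f₁/∂x = y^2 + 4·y.
At (-3/2, 1) this is 5.000.

5.000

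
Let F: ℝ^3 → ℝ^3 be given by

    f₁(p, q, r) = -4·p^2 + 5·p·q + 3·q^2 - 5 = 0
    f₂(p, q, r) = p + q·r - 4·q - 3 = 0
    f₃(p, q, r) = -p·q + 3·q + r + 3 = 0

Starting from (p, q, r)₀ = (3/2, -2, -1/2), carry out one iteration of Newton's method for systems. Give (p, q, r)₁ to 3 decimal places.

(0.514, -0.955, 0.405)

At (3/2, -2, -1/2): F = (-17.000, 7.500, -0.500).
Jacobian J = [[-8·p + 5·q, 5·p + 6·q, 0], [1, r - 4, q], [-q, -p + 3, 1]].
At the point, J = [[-22.000, -4.500, 0.000], [1.000, -4.500, -2.000], [2.000, 1.500, 1.000]] (det J = 55.500).
Solving J·Δ = −F gives Δ = (-0.986, 1.045, 0.905).
Then the next iterate is (p, q, r)₁ = (0.514, -0.955, 0.405).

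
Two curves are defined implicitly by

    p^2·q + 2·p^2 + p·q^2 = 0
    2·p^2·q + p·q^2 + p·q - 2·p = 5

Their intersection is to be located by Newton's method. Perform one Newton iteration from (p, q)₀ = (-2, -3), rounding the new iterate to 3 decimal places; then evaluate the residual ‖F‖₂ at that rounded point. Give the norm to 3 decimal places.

13.581

At (-2, -3): F = (-22.000, -37.000).
Jacobian J = [[2·p·q + 4·p + q^2, p^2 + 2·p·q], [4·p·q + q^2 + q - 2, 2·p^2 + 2·p·q + p]].
At the point, J = [[13.000, 16.000], [28.000, 18.000]] (det J = -214.000).
Solving J·Δ = −F gives Δ = (0.916, 0.631).
Then the next iterate is (p, q)₁ = (-1.084, -2.369).
Re-evaluating at (-1.084, -2.369): F = (-6.51718, -11.91500), so ‖F‖₂ = 13.581.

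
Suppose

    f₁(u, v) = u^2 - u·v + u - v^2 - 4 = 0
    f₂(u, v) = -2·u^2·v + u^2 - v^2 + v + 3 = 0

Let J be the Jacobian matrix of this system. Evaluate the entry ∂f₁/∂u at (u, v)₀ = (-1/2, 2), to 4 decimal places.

∂f₁/∂u = 2·u - v + 1.
At (-1/2, 2) this is -2.0000.

-2.0000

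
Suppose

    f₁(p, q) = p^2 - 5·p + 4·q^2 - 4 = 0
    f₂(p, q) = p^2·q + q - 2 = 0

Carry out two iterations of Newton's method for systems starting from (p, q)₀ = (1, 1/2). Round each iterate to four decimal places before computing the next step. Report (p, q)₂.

At (1, 1/2): F = (-7.0000, -1.0000).
Jacobian J = [[2·p - 5, 8·q], [2·p·q, p^2 + 1]].
At the point, J = [[-3.0000, 4.0000], [1.0000, 2.0000]] (det J = -10.0000).
Solving J·Δ = −F gives Δ = (-1.0000, 1.0000).
Then the next iterate is (p, q)₁ = (0.0000, 1.5000).
Round to (0.0000, 1.5000) and repeat: F = (5.0000, -0.5000), J = [[-5.0000, 12.0000], [0.0000, 1.0000]].
Δ = (2.2000, 0.5000), so (p, q)₂ = (2.2000, 2.0000).

(2.2000, 2.0000)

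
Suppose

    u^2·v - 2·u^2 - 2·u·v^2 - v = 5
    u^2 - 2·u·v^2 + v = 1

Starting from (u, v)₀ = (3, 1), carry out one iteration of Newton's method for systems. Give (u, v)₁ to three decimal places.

At (3, 1): F = (-21.000, 3.000).
Jacobian J = [[2·u·v - 4·u - 2·v^2, u^2 - 4·u·v - 1], [2·u - 2·v^2, -4·u·v + 1]].
At the point, J = [[-8.000, -4.000], [4.000, -11.000]] (det J = 104.000).
Solving J·Δ = −F gives Δ = (-2.337, -0.577).
Then the next iterate is (u, v)₁ = (0.663, 0.423).

(0.663, 0.423)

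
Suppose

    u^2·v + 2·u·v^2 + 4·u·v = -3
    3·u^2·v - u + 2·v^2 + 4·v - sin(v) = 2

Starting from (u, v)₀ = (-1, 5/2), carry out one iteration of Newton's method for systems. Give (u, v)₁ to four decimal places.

(-1.6434, 0.3262)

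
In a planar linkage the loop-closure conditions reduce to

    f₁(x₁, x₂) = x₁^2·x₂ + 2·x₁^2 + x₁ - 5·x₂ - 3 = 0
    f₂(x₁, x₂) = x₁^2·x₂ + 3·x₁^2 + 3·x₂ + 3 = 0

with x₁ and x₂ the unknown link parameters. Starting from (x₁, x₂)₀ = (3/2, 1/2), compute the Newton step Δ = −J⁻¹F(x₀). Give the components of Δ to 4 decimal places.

(-0.5791, -1.1990)

At (3/2, 1/2): F = (1.6250, 12.3750).
Jacobian J = [[2·x₁·x₂ + 4·x₁ + 1, x₁^2 - 5], [2·x₁·x₂ + 6·x₁, x₁^2 + 3]].
At the point, J = [[8.5000, -2.7500], [10.5000, 5.2500]] (det J = 73.5000).
Solving J·Δ = −F gives Δ = (-0.5791, -1.1990).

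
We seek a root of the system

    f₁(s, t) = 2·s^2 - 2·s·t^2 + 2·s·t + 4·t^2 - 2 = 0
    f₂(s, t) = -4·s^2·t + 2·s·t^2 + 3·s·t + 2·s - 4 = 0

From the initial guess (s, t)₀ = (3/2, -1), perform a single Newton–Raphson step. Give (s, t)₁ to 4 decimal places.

At (3/2, -1): F = (0.5000, 6.5000).
Jacobian J = [[4·s - 2·t^2 + 2·t, -4·s·t + 2·s + 8·t], [-8·s·t + 2·t^2 + 3·t + 2, -4·s^2 + 4·s·t + 3·s]].
At the point, J = [[2.0000, 1.0000], [13.0000, -10.5000]] (det J = -34.0000).
Solving J·Δ = −F gives Δ = (-0.3456, 0.1912).
Then the next iterate is (s, t)₁ = (1.1544, -0.8088).

(1.1544, -0.8088)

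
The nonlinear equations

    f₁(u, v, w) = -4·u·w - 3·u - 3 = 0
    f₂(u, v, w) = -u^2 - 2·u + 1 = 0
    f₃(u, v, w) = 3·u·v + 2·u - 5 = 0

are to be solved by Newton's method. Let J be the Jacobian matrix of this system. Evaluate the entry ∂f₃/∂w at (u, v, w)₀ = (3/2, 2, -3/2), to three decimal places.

0.000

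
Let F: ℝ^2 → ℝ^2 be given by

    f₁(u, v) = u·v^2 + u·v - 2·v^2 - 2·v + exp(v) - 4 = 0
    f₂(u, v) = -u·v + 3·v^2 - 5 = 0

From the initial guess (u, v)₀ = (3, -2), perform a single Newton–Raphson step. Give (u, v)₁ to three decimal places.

(5.687, -0.775)

At (3, -2): F = (-1.86466, 13.000).
Jacobian J = [[v^2 + v, 2·u·v + u - 4·v + exp(v) - 2], [-v, -u + 6·v]].
At the point, J = [[2.000, -2.86466], [2.000, -15.000]] (det J = -24.27067).
Solving J·Δ = −F gives Δ = (2.687, 1.225).
Then the next iterate is (u, v)₁ = (5.687, -0.775).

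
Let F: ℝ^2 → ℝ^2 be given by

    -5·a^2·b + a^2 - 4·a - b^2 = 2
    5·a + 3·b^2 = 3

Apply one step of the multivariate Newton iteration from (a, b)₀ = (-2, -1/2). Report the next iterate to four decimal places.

At (-2, -1/2): F = (19.7500, -12.2500).
Jacobian J = [[-10·a·b + 2·a - 4, -5·a^2 - 2·b], [5, 6·b]].
At the point, J = [[-18.0000, -19.0000], [5.0000, -3.0000]] (det J = 149.0000).
Solving J·Δ = −F gives Δ = (1.9597, -0.8171).
Then the next iterate is (a, b)₁ = (-0.0403, -1.3171).

(-0.0403, -1.3171)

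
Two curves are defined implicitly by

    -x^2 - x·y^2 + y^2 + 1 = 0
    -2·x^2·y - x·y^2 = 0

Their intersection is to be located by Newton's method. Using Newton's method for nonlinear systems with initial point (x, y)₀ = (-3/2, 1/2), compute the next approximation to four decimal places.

At (-3/2, 1/2): F = (-0.6250, -1.8750).
Jacobian J = [[-2·x - y^2, -2·x·y + 2·y], [-4·x·y - y^2, -2·x^2 - 2·x·y]].
At the point, J = [[2.7500, 2.5000], [2.7500, -3.0000]] (det J = -15.1250).
Solving J·Δ = −F gives Δ = (0.4339, -0.2273).
Then the next iterate is (x, y)₁ = (-1.0661, 0.2727).

(-1.0661, 0.2727)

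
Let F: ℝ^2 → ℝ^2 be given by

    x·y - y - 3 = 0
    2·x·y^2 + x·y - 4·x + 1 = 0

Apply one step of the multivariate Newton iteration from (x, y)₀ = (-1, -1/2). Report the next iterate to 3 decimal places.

(-0.059, -1.735)

At (-1, -1/2): F = (-2.000, 5.000).
Jacobian J = [[y, x - 1], [2·y^2 + y - 4, 4·x·y + x]].
At the point, J = [[-0.500, -2.000], [-4.000, 1.000]] (det J = -8.500).
Solving J·Δ = −F gives Δ = (0.941, -1.235).
Then the next iterate is (x, y)₁ = (-0.059, -1.735).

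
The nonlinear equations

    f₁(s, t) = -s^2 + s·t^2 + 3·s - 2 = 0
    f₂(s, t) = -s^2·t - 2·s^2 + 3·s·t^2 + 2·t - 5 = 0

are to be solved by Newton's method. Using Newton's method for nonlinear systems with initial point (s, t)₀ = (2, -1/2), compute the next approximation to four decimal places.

At (2, -1/2): F = (0.5000, -10.5000).
Jacobian J = [[-2·s + t^2 + 3, 2·s·t], [-2·s·t - 4·s + 3·t^2, -s^2 + 6·s·t + 2]].
At the point, J = [[-0.7500, -2.0000], [-5.2500, -8.0000]] (det J = -4.5000).
Solving J·Δ = −F gives Δ = (-5.5556, 2.3333).
Then the next iterate is (s, t)₁ = (-3.5556, 1.8333).

(-3.5556, 1.8333)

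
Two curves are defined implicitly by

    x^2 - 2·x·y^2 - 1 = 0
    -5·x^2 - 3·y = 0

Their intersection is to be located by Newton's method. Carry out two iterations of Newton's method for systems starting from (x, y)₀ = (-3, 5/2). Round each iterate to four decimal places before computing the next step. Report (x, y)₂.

(-0.1562, 2.1270)

At (-3, 5/2): F = (45.5000, -52.5000).
Jacobian J = [[2·x - 2·y^2, -4·x·y], [-10·x, -3]].
At the point, J = [[-18.5000, 30.0000], [30.0000, -3.0000]] (det J = -844.5000).
Solving J·Δ = −F gives Δ = (1.7034, -0.4663).
Then the next iterate is (x, y)₁ = (-1.2966, 2.0337).
Round to (-1.2966, 2.0337) and repeat: F = (11.406480, -14.506958), J = [[-10.865071, 10.547582], [12.9660, -3.0000]].
Δ = (1.1404, 0.0933), so (x, y)₂ = (-0.1562, 2.1270).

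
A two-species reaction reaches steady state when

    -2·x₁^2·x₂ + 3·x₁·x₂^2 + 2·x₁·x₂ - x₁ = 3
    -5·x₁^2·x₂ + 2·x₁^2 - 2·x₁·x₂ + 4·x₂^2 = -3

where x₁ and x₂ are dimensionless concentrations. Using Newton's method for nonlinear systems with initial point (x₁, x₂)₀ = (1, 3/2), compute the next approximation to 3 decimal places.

(1.127, 1.156)

At (1, 3/2): F = (2.750, 3.500).
Jacobian J = [[-4·x₁·x₂ + 3·x₂^2 + 2·x₂ - 1, -2·x₁^2 + 6·x₁·x₂ + 2·x₁], [-10·x₁·x₂ + 4·x₁ - 2·x₂, -5·x₁^2 - 2·x₁ + 8·x₂]].
At the point, J = [[2.750, 9.000], [-14.000, 5.000]] (det J = 139.750).
Solving J·Δ = −F gives Δ = (0.127, -0.344).
Then the next iterate is (x₁, x₂)₁ = (1.127, 1.156).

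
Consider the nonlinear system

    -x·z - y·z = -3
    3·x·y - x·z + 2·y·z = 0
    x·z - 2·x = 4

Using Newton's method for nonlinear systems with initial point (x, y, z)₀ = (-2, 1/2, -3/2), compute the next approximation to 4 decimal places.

(-0.3333, -0.2500, -2.9167)

At (-2, 1/2, -3/2): F = (0.7500, -7.5000, 3.0000).
Jacobian J = [[-z, -z, -x - y], [3·y - z, 3·x + 2·z, -x + 2·y], [z - 2, 0, x]].
At the point, J = [[1.5000, 1.5000, 1.5000], [3.0000, -9.0000, 3.0000], [-3.5000, 0.0000, -2.0000]] (det J = -27.0000).
Solving J·Δ = −F gives Δ = (1.6667, -0.7500, -1.4167).
Then the next iterate is (x, y, z)₁ = (-0.3333, -0.2500, -2.9167).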